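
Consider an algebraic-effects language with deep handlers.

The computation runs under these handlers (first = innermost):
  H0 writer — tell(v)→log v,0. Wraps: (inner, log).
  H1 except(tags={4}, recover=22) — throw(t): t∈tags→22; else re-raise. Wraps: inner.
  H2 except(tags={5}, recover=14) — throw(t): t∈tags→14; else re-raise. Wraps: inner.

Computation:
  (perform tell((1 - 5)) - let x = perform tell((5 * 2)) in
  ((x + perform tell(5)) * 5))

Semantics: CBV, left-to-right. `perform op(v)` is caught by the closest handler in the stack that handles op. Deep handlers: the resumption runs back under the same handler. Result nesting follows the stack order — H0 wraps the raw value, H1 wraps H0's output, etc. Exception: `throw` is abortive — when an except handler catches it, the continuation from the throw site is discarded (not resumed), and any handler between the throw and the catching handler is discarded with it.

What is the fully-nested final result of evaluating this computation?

Working:
tell(-4) @ H0 ⇒ log+=-4
tell(10) @ H0 ⇒ log+=10
tell(5) @ H0 ⇒ log+=5
H0 returns (0, (-4, 10, 5))
H1 returns (0, (-4, 10, 5))
H2 returns (0, (-4, 10, 5))
= (0, (-4, 10, 5))

Answer: (0, (-4, 10, 5))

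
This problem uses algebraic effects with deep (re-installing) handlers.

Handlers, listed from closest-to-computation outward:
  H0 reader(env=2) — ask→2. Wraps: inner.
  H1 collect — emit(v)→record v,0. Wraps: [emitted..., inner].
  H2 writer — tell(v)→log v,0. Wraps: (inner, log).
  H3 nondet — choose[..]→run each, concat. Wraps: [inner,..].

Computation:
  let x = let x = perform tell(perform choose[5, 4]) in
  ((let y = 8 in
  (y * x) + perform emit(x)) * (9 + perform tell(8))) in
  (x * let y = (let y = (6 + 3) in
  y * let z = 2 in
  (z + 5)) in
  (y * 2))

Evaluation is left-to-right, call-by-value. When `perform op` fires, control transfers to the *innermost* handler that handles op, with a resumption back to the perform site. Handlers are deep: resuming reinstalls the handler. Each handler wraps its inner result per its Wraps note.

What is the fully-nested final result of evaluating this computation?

Answer: [([0, 0], (5, 8)), ([0, 0], (4, 8))]

Evaluation trace:
choose[5, 4] @ H3
  branch[0] choose=5:
    tell(5) @ H2 ⇒ log+=5
    emit(0) @ H1 ⇒ out+=0
    tell(8) @ H2 ⇒ log+=8
    H0 returns 0
    H1 returns [0, 0]
    H2 returns ([0, 0], (5, 8))
    H3 returns [([0, 0], (5, 8))]
  branch[1] choose=4:
    tell(4) @ H2 ⇒ log+=4
    emit(0) @ H1 ⇒ out+=0
    tell(8) @ H2 ⇒ log+=8
    H0 returns 0
    H1 returns [0, 0]
    H2 returns ([0, 0], (4, 8))
    H3 returns [([0, 0], (4, 8))]
= [([0, 0], (5, 8)), ([0, 0], (4, 8))]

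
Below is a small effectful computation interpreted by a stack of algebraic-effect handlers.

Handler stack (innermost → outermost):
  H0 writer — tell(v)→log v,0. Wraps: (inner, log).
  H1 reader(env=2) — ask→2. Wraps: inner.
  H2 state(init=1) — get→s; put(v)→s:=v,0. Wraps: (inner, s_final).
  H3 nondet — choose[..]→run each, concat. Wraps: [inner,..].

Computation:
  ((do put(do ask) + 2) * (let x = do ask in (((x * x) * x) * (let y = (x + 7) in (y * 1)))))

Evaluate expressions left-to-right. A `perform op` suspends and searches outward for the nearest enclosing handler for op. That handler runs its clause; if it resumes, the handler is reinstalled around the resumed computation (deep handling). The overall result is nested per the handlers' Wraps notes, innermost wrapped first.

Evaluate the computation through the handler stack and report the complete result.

Working:
ask @ H1 ⇒ 2
put(2) @ H2 ⇒ s:=2
ask @ H1 ⇒ 2
H0 returns (144, ())
H1 returns (144, ())
H2 returns ((144, ()), 2)
H3 returns [((144, ()), 2)]
= [((144, ()), 2)]

Answer: [((144, ()), 2)]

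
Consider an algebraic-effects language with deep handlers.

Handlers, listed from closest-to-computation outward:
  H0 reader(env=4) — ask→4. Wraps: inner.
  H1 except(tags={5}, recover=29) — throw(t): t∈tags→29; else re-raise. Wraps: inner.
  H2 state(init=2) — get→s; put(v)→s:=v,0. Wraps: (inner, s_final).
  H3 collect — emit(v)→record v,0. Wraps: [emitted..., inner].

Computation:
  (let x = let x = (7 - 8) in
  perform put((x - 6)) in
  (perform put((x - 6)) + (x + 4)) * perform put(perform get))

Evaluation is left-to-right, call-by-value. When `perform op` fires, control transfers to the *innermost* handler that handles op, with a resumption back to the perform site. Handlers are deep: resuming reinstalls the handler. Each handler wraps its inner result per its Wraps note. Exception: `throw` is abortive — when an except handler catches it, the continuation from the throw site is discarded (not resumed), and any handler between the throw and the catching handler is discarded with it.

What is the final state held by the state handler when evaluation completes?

Evaluation trace:
put(-7) @ H2 ⇒ s:=-7
put(-6) @ H2 ⇒ s:=-6
get @ H2 ⇒ -6
put(-6) @ H2 ⇒ s:=-6
H0 returns 0
H1 returns 0
H2 returns (0, -6)
H3 returns [(0, -6)]
= [(0, -6)]

Answer: -6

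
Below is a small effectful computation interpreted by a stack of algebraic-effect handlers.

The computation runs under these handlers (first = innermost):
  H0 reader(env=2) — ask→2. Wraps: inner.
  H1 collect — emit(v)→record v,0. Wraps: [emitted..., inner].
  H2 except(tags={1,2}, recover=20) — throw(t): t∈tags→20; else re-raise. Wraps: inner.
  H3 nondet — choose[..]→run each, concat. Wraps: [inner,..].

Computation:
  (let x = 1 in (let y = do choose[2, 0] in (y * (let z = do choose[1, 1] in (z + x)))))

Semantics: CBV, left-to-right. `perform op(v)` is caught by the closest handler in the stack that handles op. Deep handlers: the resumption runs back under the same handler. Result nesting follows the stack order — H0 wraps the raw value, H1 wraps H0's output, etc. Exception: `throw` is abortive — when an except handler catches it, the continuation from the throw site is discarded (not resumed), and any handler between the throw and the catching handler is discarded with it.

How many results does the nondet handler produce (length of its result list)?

Answer: 4

Working:
choose[2, 0] @ H3
  branch[0] choose=2:
    choose[1, 1] @ H3
      branch[0] choose=1:
        H0 returns 4
        H1 returns [4]
        H2 returns [4]
        H3 returns [[4]]
      branch[1] choose=1:
        H0 returns 4
        H1 returns [4]
        H2 returns [4]
        H3 returns [[4]]
  branch[1] choose=0:
    choose[1, 1] @ H3
      branch[0] choose=1:
        H0 returns 0
        H1 returns [0]
        H2 returns [0]
        H3 returns [[0]]
      branch[1] choose=1:
        H0 returns 0
        H1 returns [0]
        H2 returns [0]
        H3 returns [[0]]
= [[4], [4], [0], [0]]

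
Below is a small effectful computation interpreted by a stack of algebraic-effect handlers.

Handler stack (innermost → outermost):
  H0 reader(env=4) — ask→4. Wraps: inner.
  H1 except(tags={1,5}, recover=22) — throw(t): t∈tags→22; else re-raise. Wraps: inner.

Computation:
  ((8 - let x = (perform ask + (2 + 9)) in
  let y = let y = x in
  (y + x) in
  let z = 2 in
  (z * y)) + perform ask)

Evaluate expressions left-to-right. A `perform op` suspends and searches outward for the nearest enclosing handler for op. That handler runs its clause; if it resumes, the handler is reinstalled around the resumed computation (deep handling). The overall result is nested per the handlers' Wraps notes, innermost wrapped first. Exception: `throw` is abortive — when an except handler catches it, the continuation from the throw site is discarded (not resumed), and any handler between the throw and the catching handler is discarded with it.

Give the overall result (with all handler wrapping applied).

Working:
ask @ H0 ⇒ 4
ask @ H0 ⇒ 4
H0 returns -48
H1 returns -48
= -48

Answer: -48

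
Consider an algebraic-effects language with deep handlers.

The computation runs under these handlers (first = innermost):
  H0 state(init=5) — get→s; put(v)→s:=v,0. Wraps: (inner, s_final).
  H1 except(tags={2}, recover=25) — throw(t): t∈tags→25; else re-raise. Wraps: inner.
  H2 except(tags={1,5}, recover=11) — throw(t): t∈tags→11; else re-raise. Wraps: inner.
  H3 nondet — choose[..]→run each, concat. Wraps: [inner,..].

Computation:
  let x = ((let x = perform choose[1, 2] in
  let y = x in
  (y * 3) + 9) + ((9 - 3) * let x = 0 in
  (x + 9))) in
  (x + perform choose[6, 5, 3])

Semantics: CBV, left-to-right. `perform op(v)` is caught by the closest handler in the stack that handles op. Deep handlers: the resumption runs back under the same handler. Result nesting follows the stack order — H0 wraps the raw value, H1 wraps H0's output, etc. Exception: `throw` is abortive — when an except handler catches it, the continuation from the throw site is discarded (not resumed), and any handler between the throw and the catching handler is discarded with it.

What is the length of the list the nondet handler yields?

Evaluation trace:
choose[1, 2] @ H3
  branch[0] choose=1:
    choose[6, 5, 3] @ H3
      branch[0] choose=6:
        H0 returns (72, 5)
        H1 returns (72, 5)
        H2 returns (72, 5)
        H3 returns [(72, 5)]
      branch[1] choose=5:
        H0 returns (71, 5)
        H1 returns (71, 5)
        H2 returns (71, 5)
        H3 returns [(71, 5)]
      branch[2] choose=3:
        H0 returns (69, 5)
        H1 returns (69, 5)
        H2 returns (69, 5)
        H3 returns [(69, 5)]
  branch[1] choose=2:
    choose[6, 5, 3] @ H3
      branch[0] choose=6:
        H0 returns (75, 5)
        H1 returns (75, 5)
        H2 returns (75, 5)
        H3 returns [(75, 5)]
      branch[1] choose=5:
        H0 returns (74, 5)
        H1 returns (74, 5)
        H2 returns (74, 5)
        H3 returns [(74, 5)]
      branch[2] choose=3:
        H0 returns (72, 5)
        H1 returns (72, 5)
        H2 returns (72, 5)
        H3 returns [(72, 5)]
= [(72, 5), (71, 5), (69, 5), (75, 5), (74, 5), (72, 5)]

Answer: 6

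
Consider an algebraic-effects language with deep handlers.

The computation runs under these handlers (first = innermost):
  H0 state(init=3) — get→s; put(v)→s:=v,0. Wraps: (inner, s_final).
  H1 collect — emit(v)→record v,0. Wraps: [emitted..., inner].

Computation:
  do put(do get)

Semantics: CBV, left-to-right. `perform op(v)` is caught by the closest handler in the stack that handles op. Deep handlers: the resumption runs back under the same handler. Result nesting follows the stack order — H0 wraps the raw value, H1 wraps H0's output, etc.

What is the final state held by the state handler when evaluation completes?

Working:
get @ H0 ⇒ 3
put(3) @ H0 ⇒ s:=3
H0 returns (0, 3)
H1 returns [(0, 3)]
= [(0, 3)]

Answer: 3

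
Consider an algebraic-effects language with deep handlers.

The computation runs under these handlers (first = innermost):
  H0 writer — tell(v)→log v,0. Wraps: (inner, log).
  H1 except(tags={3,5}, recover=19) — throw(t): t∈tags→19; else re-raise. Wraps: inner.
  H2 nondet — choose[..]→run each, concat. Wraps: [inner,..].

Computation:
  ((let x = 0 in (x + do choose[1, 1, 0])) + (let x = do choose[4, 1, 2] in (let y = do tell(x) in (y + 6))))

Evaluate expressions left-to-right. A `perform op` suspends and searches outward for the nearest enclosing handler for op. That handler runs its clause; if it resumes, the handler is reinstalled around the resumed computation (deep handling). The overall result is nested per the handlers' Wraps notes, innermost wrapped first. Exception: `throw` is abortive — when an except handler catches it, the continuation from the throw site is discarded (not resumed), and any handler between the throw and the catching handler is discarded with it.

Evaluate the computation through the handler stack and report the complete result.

Answer: [(7, (4)), (7, (1)), (7, (2)), (7, (4)), (7, (1)), (7, (2)), (6, (4)), (6, (1)), (6, (2))]

Working:
choose[1, 1, 0] @ H2
  branch[0] choose=1:
    choose[4, 1, 2] @ H2
      branch[0] choose=4:
        tell(4) @ H0 ⇒ log+=4
        H0 returns (7, (4))
        H1 returns (7, (4))
        H2 returns [(7, (4))]
      branch[1] choose=1:
        tell(1) @ H0 ⇒ log+=1
        H0 returns (7, (1))
        H1 returns (7, (1))
        H2 returns [(7, (1))]
      branch[2] choose=2:
        tell(2) @ H0 ⇒ log+=2
        H0 returns (7, (2))
        H1 returns (7, (2))
        H2 returns [(7, (2))]
  branch[1] choose=1:
    choose[4, 1, 2] @ H2
      branch[0] choose=4:
        tell(4) @ H0 ⇒ log+=4
        H0 returns (7, (4))
        H1 returns (7, (4))
        H2 returns [(7, (4))]
      branch[1] choose=1:
        tell(1) @ H0 ⇒ log+=1
        H0 returns (7, (1))
        H1 returns (7, (1))
        H2 returns [(7, (1))]
      branch[2] choose=2:
        tell(2) @ H0 ⇒ log+=2
        H0 returns (7, (2))
        H1 returns (7, (2))
        H2 returns [(7, (2))]
  branch[2] choose=0:
    choose[4, 1, 2] @ H2
      branch[0] choose=4:
        tell(4) @ H0 ⇒ log+=4
        H0 returns (6, (4))
        H1 returns (6, (4))
        H2 returns [(6, (4))]
      branch[1] choose=1:
        tell(1) @ H0 ⇒ log+=1
        H0 returns (6, (1))
        H1 returns (6, (1))
        H2 returns [(6, (1))]
      branch[2] choose=2:
        tell(2) @ H0 ⇒ log+=2
        H0 returns (6, (2))
        H1 returns (6, (2))
        H2 returns [(6, (2))]
= [(7, (4)), (7, (1)), (7, (2)), (7, (4)), (7, (1)), (7, (2)), (6, (4)), (6, (1)), (6, (2))]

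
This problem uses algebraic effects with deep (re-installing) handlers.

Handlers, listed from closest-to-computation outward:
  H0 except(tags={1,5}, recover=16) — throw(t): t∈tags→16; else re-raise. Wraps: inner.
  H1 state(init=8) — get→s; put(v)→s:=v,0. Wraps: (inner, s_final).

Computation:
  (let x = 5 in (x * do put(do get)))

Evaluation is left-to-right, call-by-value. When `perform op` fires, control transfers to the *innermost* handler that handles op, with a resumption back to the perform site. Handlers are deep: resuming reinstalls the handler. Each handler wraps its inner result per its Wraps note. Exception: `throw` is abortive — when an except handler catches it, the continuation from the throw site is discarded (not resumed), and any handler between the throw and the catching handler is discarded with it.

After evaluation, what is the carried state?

Working:
get @ H1 ⇒ 8
put(8) @ H1 ⇒ s:=8
H0 returns 0
H1 returns (0, 8)
= (0, 8)

Answer: 8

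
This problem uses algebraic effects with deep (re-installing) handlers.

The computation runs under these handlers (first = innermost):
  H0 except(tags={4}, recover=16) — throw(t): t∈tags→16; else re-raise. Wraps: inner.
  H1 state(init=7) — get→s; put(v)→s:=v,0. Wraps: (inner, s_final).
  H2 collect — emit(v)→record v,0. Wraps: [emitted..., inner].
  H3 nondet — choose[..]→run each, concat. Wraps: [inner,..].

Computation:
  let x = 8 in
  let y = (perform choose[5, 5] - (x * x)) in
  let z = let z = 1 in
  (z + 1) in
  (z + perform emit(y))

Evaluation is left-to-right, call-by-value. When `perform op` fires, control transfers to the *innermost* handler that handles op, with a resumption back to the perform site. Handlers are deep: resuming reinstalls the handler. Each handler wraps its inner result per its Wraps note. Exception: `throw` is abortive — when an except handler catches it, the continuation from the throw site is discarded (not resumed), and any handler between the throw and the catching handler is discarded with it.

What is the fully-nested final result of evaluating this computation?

Evaluation trace:
choose[5, 5] @ H3
  branch[0] choose=5:
    emit(-59) @ H2 ⇒ out+=-59
    H0 returns 2
    H1 returns (2, 7)
    H2 returns [-59, (2, 7)]
    H3 returns [[-59, (2, 7)]]
  branch[1] choose=5:
    emit(-59) @ H2 ⇒ out+=-59
    H0 returns 2
    H1 returns (2, 7)
    H2 returns [-59, (2, 7)]
    H3 returns [[-59, (2, 7)]]
= [[-59, (2, 7)], [-59, (2, 7)]]

Answer: [[-59, (2, 7)], [-59, (2, 7)]]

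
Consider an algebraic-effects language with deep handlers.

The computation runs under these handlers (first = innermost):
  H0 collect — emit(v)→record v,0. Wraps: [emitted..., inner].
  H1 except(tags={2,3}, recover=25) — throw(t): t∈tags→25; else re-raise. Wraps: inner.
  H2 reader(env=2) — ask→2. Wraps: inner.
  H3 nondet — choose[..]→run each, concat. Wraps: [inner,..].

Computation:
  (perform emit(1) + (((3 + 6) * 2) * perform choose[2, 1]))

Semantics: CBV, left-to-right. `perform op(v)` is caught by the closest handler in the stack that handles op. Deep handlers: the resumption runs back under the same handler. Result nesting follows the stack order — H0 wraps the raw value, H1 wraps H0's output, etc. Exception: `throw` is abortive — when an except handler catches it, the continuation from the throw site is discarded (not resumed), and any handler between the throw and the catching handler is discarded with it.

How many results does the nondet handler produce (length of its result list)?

Evaluation trace:
emit(1) @ H0 ⇒ out+=1
choose[2, 1] @ H3
  branch[0] choose=2:
    H0 returns [1, 36]
    H1 returns [1, 36]
    H2 returns [1, 36]
    H3 returns [[1, 36]]
  branch[1] choose=1:
    H0 returns [1, 18]
    H1 returns [1, 18]
    H2 returns [1, 18]
    H3 returns [[1, 18]]
= [[1, 36], [1, 18]]

Answer: 2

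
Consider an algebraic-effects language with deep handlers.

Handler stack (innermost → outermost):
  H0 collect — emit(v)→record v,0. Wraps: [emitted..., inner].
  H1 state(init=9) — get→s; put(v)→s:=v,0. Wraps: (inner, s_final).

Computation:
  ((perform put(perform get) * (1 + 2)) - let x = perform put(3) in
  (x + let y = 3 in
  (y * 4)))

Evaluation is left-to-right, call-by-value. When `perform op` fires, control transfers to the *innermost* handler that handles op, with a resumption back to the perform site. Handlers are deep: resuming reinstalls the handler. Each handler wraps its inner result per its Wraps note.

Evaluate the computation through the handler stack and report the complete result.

Evaluation trace:
get @ H1 ⇒ 9
put(9) @ H1 ⇒ s:=9
put(3) @ H1 ⇒ s:=3
H0 returns [-12]
H1 returns ([-12], 3)
= ([-12], 3)

Answer: ([-12], 3)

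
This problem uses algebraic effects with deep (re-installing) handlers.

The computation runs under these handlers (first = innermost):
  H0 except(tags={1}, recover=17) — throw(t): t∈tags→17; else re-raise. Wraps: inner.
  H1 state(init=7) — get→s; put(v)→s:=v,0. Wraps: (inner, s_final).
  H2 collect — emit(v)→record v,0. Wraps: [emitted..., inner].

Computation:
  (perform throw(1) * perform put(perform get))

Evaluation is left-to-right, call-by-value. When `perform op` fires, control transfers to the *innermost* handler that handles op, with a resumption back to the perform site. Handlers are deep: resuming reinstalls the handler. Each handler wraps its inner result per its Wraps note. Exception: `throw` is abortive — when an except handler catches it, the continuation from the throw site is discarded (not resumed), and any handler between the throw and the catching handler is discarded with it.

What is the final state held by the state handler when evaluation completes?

Answer: 7

Step-by-step:
throw(1) @ H0 caught ⇒ 17
H1 returns (17, 7)
H2 returns [(17, 7)]
= [(17, 7)]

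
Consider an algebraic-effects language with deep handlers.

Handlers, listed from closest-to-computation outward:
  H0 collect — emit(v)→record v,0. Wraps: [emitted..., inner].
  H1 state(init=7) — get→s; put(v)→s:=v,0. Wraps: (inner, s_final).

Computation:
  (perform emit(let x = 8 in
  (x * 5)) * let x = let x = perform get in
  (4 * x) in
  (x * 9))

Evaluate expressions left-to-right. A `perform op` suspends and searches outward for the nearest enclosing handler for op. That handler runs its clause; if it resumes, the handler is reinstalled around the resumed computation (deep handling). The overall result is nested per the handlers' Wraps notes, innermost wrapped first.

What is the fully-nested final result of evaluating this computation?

Step-by-step:
emit(40) @ H0 ⇒ out+=40
get @ H1 ⇒ 7
H0 returns [40, 0]
H1 returns ([40, 0], 7)
= ([40, 0], 7)

Answer: ([40, 0], 7)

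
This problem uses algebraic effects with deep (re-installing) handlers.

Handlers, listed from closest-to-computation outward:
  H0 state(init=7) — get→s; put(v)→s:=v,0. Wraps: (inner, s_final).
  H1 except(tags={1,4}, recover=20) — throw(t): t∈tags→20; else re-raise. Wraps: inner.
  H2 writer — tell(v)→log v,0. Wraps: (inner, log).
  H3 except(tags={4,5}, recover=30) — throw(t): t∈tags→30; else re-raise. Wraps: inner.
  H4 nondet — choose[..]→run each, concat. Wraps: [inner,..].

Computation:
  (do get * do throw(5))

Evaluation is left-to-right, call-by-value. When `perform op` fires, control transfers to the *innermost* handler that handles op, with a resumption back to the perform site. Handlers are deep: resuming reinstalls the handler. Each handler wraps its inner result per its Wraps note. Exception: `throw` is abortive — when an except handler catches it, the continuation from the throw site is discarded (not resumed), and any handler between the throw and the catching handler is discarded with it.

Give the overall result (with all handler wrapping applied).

Answer: [30]

Working:
get @ H0 ⇒ 7
throw(5) @ H1 re-raised
throw(5) @ H3 caught ⇒ 30
H4 returns [30]
= [30]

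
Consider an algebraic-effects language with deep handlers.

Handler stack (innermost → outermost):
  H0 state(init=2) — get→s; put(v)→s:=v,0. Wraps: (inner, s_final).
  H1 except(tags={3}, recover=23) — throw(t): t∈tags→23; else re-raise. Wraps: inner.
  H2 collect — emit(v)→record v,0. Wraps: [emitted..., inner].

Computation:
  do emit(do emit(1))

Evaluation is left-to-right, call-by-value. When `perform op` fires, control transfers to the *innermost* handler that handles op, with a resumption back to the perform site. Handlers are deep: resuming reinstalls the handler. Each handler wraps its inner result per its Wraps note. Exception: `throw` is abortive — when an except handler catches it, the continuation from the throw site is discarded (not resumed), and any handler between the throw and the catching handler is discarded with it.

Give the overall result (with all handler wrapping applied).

Evaluation trace:
emit(1) @ H2 ⇒ out+=1
emit(0) @ H2 ⇒ out+=0
H0 returns (0, 2)
H1 returns (0, 2)
H2 returns [1, 0, (0, 2)]
= [1, 0, (0, 2)]

Answer: [1, 0, (0, 2)]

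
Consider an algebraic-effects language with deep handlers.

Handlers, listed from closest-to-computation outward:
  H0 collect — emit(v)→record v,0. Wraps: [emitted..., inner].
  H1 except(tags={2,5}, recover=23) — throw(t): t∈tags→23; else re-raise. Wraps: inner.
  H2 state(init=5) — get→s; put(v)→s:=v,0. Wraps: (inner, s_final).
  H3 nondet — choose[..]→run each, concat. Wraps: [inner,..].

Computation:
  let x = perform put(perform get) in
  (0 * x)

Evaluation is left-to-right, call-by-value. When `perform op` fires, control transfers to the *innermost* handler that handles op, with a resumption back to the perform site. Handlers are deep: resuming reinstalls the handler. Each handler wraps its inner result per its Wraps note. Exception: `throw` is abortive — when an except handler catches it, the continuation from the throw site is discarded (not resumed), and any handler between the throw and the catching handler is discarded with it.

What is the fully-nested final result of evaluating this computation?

Working:
get @ H2 ⇒ 5
put(5) @ H2 ⇒ s:=5
H0 returns [0]
H1 returns [0]
H2 returns ([0], 5)
H3 returns [([0], 5)]
= [([0], 5)]

Answer: [([0], 5)]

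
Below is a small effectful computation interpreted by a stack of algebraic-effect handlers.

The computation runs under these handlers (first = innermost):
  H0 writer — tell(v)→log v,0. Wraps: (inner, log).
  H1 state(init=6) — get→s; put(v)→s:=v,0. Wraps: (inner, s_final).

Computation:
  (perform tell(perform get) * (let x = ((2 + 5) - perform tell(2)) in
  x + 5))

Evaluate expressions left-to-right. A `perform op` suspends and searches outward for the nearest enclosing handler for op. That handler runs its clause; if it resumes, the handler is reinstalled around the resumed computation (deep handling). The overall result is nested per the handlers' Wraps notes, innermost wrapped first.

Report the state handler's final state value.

Working:
get @ H1 ⇒ 6
tell(6) @ H0 ⇒ log+=6
tell(2) @ H0 ⇒ log+=2
H0 returns (0, (6, 2))
H1 returns ((0, (6, 2)), 6)
= ((0, (6, 2)), 6)

Answer: 6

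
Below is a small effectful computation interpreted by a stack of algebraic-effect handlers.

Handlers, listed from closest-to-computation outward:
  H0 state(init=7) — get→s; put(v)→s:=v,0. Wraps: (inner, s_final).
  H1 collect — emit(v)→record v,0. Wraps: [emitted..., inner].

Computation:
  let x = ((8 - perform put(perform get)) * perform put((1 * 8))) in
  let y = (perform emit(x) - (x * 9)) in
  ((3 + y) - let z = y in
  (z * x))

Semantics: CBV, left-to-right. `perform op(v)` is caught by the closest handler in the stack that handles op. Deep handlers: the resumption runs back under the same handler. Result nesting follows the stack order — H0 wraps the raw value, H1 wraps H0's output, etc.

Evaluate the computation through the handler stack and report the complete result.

Answer: [0, (3, 8)]

Evaluation trace:
get @ H0 ⇒ 7
put(7) @ H0 ⇒ s:=7
put(8) @ H0 ⇒ s:=8
emit(0) @ H1 ⇒ out+=0
H0 returns (3, 8)
H1 returns [0, (3, 8)]
= [0, (3, 8)]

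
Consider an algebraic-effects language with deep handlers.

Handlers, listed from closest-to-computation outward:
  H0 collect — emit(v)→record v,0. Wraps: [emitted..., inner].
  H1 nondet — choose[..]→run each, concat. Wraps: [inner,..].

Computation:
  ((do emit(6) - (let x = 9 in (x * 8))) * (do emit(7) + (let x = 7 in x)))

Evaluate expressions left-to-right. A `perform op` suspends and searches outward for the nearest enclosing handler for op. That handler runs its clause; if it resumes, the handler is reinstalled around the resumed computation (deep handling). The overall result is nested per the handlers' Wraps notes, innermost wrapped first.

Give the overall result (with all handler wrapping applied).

Step-by-step:
emit(6) @ H0 ⇒ out+=6
emit(7) @ H0 ⇒ out+=7
H0 returns [6, 7, -504]
H1 returns [[6, 7, -504]]
= [[6, 7, -504]]

Answer: [[6, 7, -504]]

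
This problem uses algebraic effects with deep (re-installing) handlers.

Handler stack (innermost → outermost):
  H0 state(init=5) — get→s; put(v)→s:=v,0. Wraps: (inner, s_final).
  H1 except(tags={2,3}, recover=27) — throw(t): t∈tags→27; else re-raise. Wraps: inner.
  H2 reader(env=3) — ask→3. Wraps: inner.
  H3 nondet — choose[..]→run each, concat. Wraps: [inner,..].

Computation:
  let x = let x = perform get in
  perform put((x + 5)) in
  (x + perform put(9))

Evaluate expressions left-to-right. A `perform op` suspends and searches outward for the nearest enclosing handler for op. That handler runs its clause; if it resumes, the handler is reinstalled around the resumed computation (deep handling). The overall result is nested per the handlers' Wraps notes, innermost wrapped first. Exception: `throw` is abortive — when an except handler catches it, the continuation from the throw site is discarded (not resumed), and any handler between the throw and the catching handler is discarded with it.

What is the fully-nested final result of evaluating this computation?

Working:
get @ H0 ⇒ 5
put(10) @ H0 ⇒ s:=10
put(9) @ H0 ⇒ s:=9
H0 returns (0, 9)
H1 returns (0, 9)
H2 returns (0, 9)
H3 returns [(0, 9)]
= [(0, 9)]

Answer: [(0, 9)]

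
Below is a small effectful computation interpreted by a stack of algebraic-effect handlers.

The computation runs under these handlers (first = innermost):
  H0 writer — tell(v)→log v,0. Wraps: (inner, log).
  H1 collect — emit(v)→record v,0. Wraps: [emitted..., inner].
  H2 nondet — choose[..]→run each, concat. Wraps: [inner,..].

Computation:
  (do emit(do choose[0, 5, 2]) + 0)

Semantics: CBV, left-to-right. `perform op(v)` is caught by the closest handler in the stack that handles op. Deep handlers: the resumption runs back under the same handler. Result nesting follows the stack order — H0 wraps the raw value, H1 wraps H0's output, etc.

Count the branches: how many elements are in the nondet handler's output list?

Evaluation trace:
choose[0, 5, 2] @ H2
  branch[0] choose=0:
    emit(0) @ H1 ⇒ out+=0
    H0 returns (0, ())
    H1 returns [0, (0, ())]
    H2 returns [[0, (0, ())]]
  branch[1] choose=5:
    emit(5) @ H1 ⇒ out+=5
    H0 returns (0, ())
    H1 returns [5, (0, ())]
    H2 returns [[5, (0, ())]]
  branch[2] choose=2:
    emit(2) @ H1 ⇒ out+=2
    H0 returns (0, ())
    H1 returns [2, (0, ())]
    H2 returns [[2, (0, ())]]
= [[0, (0, ())], [5, (0, ())], [2, (0, ())]]

Answer: 3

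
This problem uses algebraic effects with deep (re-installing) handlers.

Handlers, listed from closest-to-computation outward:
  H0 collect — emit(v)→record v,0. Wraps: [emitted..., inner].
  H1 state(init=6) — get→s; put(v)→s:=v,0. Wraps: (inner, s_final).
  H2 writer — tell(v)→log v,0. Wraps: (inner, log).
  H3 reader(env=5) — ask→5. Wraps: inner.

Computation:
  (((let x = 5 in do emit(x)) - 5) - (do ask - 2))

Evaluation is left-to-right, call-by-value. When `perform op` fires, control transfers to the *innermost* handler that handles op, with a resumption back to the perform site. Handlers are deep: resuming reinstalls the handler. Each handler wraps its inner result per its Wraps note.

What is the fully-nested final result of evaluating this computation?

Evaluation trace:
emit(5) @ H0 ⇒ out+=5
ask @ H3 ⇒ 5
H0 returns [5, -8]
H1 returns ([5, -8], 6)
H2 returns (([5, -8], 6), ())
H3 returns (([5, -8], 6), ())
= (([5, -8], 6), ())

Answer: (([5, -8], 6), ())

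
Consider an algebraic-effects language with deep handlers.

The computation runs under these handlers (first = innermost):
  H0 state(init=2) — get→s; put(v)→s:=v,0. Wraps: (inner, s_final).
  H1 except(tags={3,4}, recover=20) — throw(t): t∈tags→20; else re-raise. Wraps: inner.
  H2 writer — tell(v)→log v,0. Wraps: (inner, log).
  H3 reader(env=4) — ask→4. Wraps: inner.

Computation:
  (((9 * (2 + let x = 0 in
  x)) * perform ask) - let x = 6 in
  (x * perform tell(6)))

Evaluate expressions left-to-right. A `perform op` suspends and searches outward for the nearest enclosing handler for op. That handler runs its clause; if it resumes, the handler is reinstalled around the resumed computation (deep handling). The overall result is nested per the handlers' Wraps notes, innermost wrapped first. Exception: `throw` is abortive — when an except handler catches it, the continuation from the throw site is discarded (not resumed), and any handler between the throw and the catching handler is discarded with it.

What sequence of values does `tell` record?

Evaluation trace:
ask @ H3 ⇒ 4
tell(6) @ H2 ⇒ log+=6
H0 returns (72, 2)
H1 returns (72, 2)
H2 returns ((72, 2), (6))
H3 returns ((72, 2), (6))
= ((72, 2), (6))

Answer: (6)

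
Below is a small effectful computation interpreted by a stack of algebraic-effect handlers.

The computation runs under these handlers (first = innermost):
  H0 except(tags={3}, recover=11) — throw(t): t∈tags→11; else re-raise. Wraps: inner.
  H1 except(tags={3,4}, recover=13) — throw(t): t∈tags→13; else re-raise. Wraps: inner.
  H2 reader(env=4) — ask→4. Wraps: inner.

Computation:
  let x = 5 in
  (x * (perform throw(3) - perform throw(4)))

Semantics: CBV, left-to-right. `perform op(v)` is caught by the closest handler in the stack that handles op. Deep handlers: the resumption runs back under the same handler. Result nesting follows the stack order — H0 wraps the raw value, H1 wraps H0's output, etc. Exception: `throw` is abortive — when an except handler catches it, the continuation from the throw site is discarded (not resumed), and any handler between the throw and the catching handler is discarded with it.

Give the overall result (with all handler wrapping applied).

Working:
throw(3) @ H0 caught ⇒ 11
H1 returns 11
H2 returns 11
= 11

Answer: 11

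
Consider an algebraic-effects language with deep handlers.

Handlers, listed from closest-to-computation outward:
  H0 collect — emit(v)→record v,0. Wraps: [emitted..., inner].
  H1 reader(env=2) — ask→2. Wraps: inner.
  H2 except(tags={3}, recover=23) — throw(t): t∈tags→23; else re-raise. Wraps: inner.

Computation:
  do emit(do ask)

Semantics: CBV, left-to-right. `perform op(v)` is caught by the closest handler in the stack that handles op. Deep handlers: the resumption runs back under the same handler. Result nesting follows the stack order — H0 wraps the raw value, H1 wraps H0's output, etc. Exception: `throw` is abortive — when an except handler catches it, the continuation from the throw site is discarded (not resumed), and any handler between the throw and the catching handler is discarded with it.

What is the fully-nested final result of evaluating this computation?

Working:
ask @ H1 ⇒ 2
emit(2) @ H0 ⇒ out+=2
H0 returns [2, 0]
H1 returns [2, 0]
H2 returns [2, 0]
= [2, 0]

Answer: [2, 0]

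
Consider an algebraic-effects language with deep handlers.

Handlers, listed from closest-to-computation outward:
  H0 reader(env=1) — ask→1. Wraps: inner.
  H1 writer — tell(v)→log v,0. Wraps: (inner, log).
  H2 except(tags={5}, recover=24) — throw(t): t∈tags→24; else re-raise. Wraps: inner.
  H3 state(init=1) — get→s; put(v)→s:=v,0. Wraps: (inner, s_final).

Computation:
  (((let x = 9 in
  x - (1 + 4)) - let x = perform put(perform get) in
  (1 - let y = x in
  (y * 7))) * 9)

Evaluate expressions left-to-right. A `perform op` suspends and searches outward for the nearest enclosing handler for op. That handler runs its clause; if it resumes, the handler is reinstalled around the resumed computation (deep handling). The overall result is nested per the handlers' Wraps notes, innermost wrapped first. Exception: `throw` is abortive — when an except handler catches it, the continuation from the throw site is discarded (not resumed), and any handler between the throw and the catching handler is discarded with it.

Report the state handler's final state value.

Answer: 1

Working:
get @ H3 ⇒ 1
put(1) @ H3 ⇒ s:=1
H0 returns 27
H1 returns (27, ())
H2 returns (27, ())
H3 returns ((27, ()), 1)
= ((27, ()), 1)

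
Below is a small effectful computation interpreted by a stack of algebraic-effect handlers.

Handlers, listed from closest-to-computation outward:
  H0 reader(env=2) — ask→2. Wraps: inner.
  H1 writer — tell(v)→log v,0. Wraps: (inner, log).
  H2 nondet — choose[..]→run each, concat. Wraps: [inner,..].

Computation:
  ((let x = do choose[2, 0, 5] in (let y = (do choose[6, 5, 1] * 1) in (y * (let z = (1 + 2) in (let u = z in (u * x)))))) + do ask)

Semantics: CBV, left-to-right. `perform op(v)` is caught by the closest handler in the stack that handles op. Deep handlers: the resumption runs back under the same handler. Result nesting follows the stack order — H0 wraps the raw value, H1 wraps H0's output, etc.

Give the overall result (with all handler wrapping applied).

Answer: [(38, ()), (32, ()), (8, ()), (2, ()), (2, ()), (2, ()), (92, ()), (77, ()), (17, ())]

Evaluation trace:
choose[2, 0, 5] @ H2
  branch[0] choose=2:
    choose[6, 5, 1] @ H2
      branch[0] choose=6:
        ask @ H0 ⇒ 2
        H0 returns 38
        H1 returns (38, ())
        H2 returns [(38, ())]
      branch[1] choose=5:
        ask @ H0 ⇒ 2
        H0 returns 32
        H1 returns (32, ())
        H2 returns [(32, ())]
      branch[2] choose=1:
        ask @ H0 ⇒ 2
        H0 returns 8
        H1 returns (8, ())
        H2 returns [(8, ())]
  branch[1] choose=0:
    choose[6, 5, 1] @ H2
      branch[0] choose=6:
        ask @ H0 ⇒ 2
        H0 returns 2
        H1 returns (2, ())
        H2 returns [(2, ())]
      branch[1] choose=5:
        ask @ H0 ⇒ 2
        H0 returns 2
        H1 returns (2, ())
        H2 returns [(2, ())]
      branch[2] choose=1:
        ask @ H0 ⇒ 2
        H0 returns 2
        H1 returns (2, ())
        H2 returns [(2, ())]
  branch[2] choose=5:
    choose[6, 5, 1] @ H2
      branch[0] choose=6:
        ask @ H0 ⇒ 2
        H0 returns 92
        H1 returns (92, ())
        H2 returns [(92, ())]
      branch[1] choose=5:
        ask @ H0 ⇒ 2
        H0 returns 77
        H1 returns (77, ())
        H2 returns [(77, ())]
      branch[2] choose=1:
        ask @ H0 ⇒ 2
        H0 returns 17
        H1 returns (17, ())
        H2 returns [(17, ())]
= [(38, ()), (32, ()), (8, ()), (2, ()), (2, ()), (2, ()), (92, ()), (77, ()), (17, ())]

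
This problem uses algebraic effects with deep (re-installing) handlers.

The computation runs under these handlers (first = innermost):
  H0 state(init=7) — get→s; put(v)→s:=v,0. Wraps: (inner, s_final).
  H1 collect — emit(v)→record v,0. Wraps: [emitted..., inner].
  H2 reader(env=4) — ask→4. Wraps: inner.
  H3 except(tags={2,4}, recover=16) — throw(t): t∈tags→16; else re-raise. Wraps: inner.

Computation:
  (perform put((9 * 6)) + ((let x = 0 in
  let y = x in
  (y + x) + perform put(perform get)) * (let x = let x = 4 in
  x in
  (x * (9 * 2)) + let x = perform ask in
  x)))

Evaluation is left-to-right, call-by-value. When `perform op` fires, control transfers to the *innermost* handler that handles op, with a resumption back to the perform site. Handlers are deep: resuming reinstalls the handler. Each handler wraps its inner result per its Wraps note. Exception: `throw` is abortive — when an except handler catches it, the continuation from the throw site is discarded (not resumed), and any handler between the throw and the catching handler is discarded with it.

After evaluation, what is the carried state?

Answer: 54

Step-by-step:
put(54) @ H0 ⇒ s:=54
get @ H0 ⇒ 54
put(54) @ H0 ⇒ s:=54
ask @ H2 ⇒ 4
H0 returns (0, 54)
H1 returns [(0, 54)]
H2 returns [(0, 54)]
H3 returns [(0, 54)]
= [(0, 54)]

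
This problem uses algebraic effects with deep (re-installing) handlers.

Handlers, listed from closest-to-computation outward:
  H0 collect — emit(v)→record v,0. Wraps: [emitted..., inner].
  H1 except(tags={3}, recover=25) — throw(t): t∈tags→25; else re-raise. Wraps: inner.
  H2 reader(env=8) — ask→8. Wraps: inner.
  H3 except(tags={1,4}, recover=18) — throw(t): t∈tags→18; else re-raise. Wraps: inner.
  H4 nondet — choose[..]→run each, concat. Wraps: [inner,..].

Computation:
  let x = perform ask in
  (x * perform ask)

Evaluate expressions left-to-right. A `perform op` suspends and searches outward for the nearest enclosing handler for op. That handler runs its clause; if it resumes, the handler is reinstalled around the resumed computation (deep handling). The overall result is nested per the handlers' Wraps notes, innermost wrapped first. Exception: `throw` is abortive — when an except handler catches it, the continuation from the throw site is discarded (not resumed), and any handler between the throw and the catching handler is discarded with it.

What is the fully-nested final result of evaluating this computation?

Evaluation trace:
ask @ H2 ⇒ 8
ask @ H2 ⇒ 8
H0 returns [64]
H1 returns [64]
H2 returns [64]
H3 returns [64]
H4 returns [[64]]
= [[64]]

Answer: [[64]]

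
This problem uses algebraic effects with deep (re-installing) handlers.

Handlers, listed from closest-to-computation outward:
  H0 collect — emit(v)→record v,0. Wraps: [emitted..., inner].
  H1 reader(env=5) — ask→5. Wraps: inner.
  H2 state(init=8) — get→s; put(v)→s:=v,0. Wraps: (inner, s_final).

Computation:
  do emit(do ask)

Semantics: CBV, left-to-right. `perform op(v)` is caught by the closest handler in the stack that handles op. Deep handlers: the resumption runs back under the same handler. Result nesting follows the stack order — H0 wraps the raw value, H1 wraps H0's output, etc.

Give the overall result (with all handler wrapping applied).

Evaluation trace:
ask @ H1 ⇒ 5
emit(5) @ H0 ⇒ out+=5
H0 returns [5, 0]
H1 returns [5, 0]
H2 returns ([5, 0], 8)
= ([5, 0], 8)

Answer: ([5, 0], 8)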